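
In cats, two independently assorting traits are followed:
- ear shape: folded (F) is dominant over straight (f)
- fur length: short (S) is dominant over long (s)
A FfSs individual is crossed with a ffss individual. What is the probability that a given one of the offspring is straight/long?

Dihybrid cross FfSs × ffss — consider each gene separately:
ear shape: Ff × ff → 2 Ff, 2 ff → 2 F_ : 2 ff (out of 4)
fur length: Ss × ss → 2 Ss, 2 ss → 2 S_ : 2 ss (out of 4)
Combine (counts out of 4 × 4 = 16): folded/short (F_S_) = 2×2 = 4; folded/long (F_ss) = 2×2 = 4; straight/short (ffS_) = 2×2 = 4; straight/long (ffss) = 2×2 = 4
Phenotype counts (out of 16): 4 folded/short, 4 folded/long, 4 straight/short, 4 straight/long
straight/long: 4 out of 16
Probability: 4/16 = 1/4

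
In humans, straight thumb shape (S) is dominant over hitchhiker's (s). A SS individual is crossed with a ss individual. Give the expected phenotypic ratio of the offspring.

Punnett square for SS × ss:
Offspring genotypes: 4 Ss
straight: 4, hitchhiker's: 0
Ratio: all straight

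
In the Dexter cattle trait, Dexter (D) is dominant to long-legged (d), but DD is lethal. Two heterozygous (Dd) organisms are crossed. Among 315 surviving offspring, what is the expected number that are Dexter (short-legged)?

Cross: Dd × Dd
Punnett square offspring (before lethality): 1 DD, 2 Dd, 1 dd
The DD genotype is lethal (embryos die); surviving offspring: 2 Dd, 1 dd
Dexter (short-legged): 2 out of 3 → fraction 2/3
Expected count = 2/3 × 315 = 210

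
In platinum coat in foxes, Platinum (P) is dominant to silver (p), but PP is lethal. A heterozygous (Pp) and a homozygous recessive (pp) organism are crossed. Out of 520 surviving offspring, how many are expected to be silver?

Cross: Pp × pp
Punnett square offspring (before lethality): 2 Pp, 2 pp
No PP offspring are produced in this cross.
silver: 2 out of 4 → fraction 1/2
Expected count = 1/2 × 520 = 260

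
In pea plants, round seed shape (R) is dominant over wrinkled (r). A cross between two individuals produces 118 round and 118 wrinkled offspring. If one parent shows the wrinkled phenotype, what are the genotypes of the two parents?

Observed offspring: 118 round, 118 wrinkled
The observed ratio simplifies to 1:1. One parent shows wrinkled, so its genotype must be rr. A 1:1 offspring split requires the other parent to be heterozygous (Rr).
Parent genotypes: rr × Rr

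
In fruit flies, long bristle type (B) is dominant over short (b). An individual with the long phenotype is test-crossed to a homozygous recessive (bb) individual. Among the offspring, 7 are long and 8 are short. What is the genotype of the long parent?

Test cross: ? × bb
Offspring: 7 long, 8 short — approximately 1:1.
A 1:1 ratio in a test cross indicates the unknown parent is heterozygous (Bb).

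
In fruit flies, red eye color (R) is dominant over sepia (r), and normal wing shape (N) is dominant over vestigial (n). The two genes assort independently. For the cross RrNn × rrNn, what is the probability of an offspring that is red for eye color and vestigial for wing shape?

Dihybrid cross RrNn × rrNn — consider each gene separately:
eye color: Rr × rr → 2 Rr, 2 rr → 2 R_ : 2 rr (out of 4)
wing shape: Nn × Nn → 1 NN, 2 Nn, 1 nn → 3 N_ : 1 nn (out of 4)
Looking for: red (R_) and vestigial (nn)
P(red) = 2/4, P(vestigial) = 1/4
P(both) = 2/4 × 1/4 = 2/16 = 1/8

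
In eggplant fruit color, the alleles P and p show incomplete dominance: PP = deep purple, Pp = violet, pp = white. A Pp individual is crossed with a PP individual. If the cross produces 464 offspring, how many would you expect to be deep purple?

Punnett square for Pp × PP:
Offspring genotypes: 2 PP, 2 Pp
Phenotype counts: 2 deep purple, 2 violet
deep purple: 2 out of 4 → fraction 1/2
Expected count = 1/2 × 464 = 232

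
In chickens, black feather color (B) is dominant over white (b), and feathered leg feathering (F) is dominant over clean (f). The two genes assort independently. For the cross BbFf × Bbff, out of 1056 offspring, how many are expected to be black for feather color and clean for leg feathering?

Dihybrid cross BbFf × Bbff — consider each gene separately:
feather color: Bb × Bb → 1 BB, 2 Bb, 1 bb → 3 B_ : 1 bb (out of 4)
leg feathering: Ff × ff → 2 Ff, 2 ff → 2 F_ : 2 ff (out of 4)
Looking for: black (B_) and clean (ff)
P(black) = 3/4, P(clean) = 2/4
P(both) = 3/4 × 2/4 = 6/16 = 3/8
Expected count = 3/8 × 1056 = 396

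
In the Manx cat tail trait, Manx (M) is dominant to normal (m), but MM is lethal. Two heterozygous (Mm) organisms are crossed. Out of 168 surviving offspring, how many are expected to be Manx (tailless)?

Cross: Mm × Mm
Punnett square offspring (before lethality): 1 MM, 2 Mm, 1 mm
The MM genotype is lethal (embryos die); surviving offspring: 2 Mm, 1 mm
Manx (tailless): 2 out of 3 → fraction 2/3
Expected count = 2/3 × 168 = 112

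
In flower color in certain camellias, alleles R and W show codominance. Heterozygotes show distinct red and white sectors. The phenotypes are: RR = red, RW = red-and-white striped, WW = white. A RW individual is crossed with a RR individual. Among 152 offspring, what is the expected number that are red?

Punnett square for RW × RR:
Offspring genotypes: 2 RR, 2 RW
Phenotype counts: 2 red, 2 red-and-white striped
red: 2 out of 4 → fraction 1/2
Expected count = 1/2 × 152 = 76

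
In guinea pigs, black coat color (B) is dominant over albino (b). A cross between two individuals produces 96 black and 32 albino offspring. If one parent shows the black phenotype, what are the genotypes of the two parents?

Observed offspring: 96 black, 32 albino
The observed ratio simplifies to 3:1. Albino (bb) offspring appear, so each parent must contribute one b allele. The parent stated to show black carries B, so it is Bb. The other parent is then either Bb or bb: Bb × bb would give a 1:1 split, whereas Bb × Bb gives 3:1 — matching the data. So both parents are heterozygous (Bb × Bb).
Parent genotypes: Bb × Bb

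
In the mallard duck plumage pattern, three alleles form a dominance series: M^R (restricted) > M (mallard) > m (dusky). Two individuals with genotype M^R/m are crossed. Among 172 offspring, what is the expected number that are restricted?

Cross: M^R/m × M^R/m
Allele dominance: M^R > M > m
Offspring genotypes: 1 M^R/M^R, 2 M^R/m, 1 m/m
Phenotype counts: 3 restricted, 1 dusky
restricted: 3 out of 4 → fraction 3/4
Expected count = 3/4 × 172 = 129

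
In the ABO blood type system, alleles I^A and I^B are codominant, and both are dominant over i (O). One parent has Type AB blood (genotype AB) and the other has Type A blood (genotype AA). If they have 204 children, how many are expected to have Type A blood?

Cross: AB × AA
Possible offspring genotypes: 2 AA, 2 AB
Blood type counts: 2 Type A, 2 Type AB
Probability of Type A: 2/4 = 1/2
Expected count = 1/2 × 204 = 102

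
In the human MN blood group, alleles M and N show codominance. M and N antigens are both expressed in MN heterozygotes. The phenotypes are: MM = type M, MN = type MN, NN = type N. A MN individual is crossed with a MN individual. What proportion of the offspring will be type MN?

Punnett square for MN × MN:
Offspring genotypes: 1 MM, 2 MN, 1 NN
Phenotype counts: 1 type M, 2 type MN, 1 type N
type MN: 2 out of 4
Probability: 2/4 = 1/2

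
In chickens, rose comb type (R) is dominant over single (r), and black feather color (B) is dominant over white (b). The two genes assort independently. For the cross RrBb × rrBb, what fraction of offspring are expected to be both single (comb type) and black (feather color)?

Dihybrid cross RrBb × rrBb — consider each gene separately:
comb type: Rr × rr → 2 Rr, 2 rr → 2 R_ : 2 rr (out of 4)
feather color: Bb × Bb → 1 BB, 2 Bb, 1 bb → 3 B_ : 1 bb (out of 4)
Looking for: single (rr) and black (B_)
P(single) = 2/4, P(black) = 3/4
P(both) = 2/4 × 3/4 = 6/16 = 3/8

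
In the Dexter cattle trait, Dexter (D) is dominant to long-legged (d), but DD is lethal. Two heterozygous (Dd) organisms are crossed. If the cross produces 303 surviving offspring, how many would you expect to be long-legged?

Cross: Dd × Dd
Punnett square offspring (before lethality): 1 DD, 2 Dd, 1 dd
The DD genotype is lethal (embryos die); surviving offspring: 2 Dd, 1 dd
long-legged: 1 out of 3 → fraction 1/3
Expected count = 1/3 × 303 = 101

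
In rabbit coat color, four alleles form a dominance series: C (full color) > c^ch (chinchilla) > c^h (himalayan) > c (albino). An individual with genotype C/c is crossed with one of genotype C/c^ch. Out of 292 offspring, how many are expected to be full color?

Cross: C/c × C/c^ch
Allele dominance: C > c^ch > c^h > c
Offspring genotypes: 1 C/C, 1 C/c^ch, 1 C/c, 1 c^ch/c
Phenotype counts: 3 full color, 1 chinchilla
full color: 3 out of 4 → fraction 3/4
Expected count = 3/4 × 292 = 219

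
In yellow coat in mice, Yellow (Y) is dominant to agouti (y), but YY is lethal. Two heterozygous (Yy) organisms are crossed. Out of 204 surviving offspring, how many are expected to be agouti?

Cross: Yy × Yy
Punnett square offspring (before lethality): 1 YY, 2 Yy, 1 yy
The YY genotype is lethal (embryos die); surviving offspring: 2 Yy, 1 yy
agouti: 1 out of 3 → fraction 1/3
Expected count = 1/3 × 204 = 68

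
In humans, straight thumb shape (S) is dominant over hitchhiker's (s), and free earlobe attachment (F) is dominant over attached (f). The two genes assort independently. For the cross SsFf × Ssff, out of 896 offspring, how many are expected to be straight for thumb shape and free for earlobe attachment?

Dihybrid cross SsFf × Ssff — consider each gene separately:
thumb shape: Ss × Ss → 1 SS, 2 Ss, 1 ss → 3 S_ : 1 ss (out of 4)
earlobe attachment: Ff × ff → 2 Ff, 2 ff → 2 F_ : 2 ff (out of 4)
Looking for: straight (S_) and free (F_)
P(straight) = 3/4, P(free) = 2/4
P(both) = 3/4 × 2/4 = 6/16 = 3/8
Expected count = 3/8 × 896 = 336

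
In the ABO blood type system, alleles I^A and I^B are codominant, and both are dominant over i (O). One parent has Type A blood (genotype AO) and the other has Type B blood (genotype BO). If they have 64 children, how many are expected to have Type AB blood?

Cross: AO × BO
Possible offspring genotypes: 1 AB, 1 AO, 1 BO, 1 OO
Blood type counts: 1 Type AB, 1 Type A, 1 Type B, 1 Type O
Probability of Type AB: 1/4
Expected count = 1/4 × 64 = 16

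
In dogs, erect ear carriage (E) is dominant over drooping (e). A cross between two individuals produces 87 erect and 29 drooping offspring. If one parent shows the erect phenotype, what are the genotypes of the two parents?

Observed offspring: 87 erect, 29 drooping
The observed ratio simplifies to 3:1. Drooping (ee) offspring appear, so each parent must contribute one e allele. The parent stated to show erect carries E, so it is Ee. The other parent is then either Ee or ee: Ee × ee would give a 1:1 split, whereas Ee × Ee gives 3:1 — matching the data. So both parents are heterozygous (Ee × Ee).
Parent genotypes: Ee × Ee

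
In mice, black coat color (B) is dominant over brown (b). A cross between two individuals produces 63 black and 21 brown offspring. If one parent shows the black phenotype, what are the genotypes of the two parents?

Observed offspring: 63 black, 21 brown
The observed ratio simplifies to 3:1. Brown (bb) offspring appear, so each parent must contribute one b allele. The parent stated to show black carries B, so it is Bb. The other parent is then either Bb or bb: Bb × bb would give a 1:1 split, whereas Bb × Bb gives 3:1 — matching the data. So both parents are heterozygous (Bb × Bb).
Parent genotypes: Bb × Bb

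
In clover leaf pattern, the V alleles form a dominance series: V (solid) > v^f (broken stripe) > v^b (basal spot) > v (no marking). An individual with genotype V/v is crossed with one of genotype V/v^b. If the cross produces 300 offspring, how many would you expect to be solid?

Cross: V/v × V/v^b
Allele dominance: V > v^f > v^b > v
Offspring genotypes: 1 V/V, 1 V/v^b, 1 V/v, 1 v^b/v
Phenotype counts: 3 solid, 1 basal spot
solid: 3 out of 4 → fraction 3/4
Expected count = 3/4 × 300 = 225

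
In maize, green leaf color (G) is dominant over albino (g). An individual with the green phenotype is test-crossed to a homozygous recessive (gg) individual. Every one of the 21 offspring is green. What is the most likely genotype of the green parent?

Test cross: ? × gg
All offspring are green.
If the unknown parent were heterozygous (Gg), about half of 21 offspring would be albino; none are. The unknown parent is most likely homozygous dominant (GG).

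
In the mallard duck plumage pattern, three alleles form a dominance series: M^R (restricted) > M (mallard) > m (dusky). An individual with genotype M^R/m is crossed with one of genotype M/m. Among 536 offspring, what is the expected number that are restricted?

Cross: M^R/m × M/m
Allele dominance: M^R > M > m
Offspring genotypes: 1 M^R/M, 1 M^R/m, 1 M/m, 1 m/m
Phenotype counts: 2 restricted, 1 mallard, 1 dusky
restricted: 2 out of 4 → fraction 1/2
Expected count = 1/2 × 536 = 268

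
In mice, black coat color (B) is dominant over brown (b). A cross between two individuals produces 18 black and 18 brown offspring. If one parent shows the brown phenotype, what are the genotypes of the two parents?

Observed offspring: 18 black, 18 brown
The observed ratio simplifies to 1:1. One parent shows brown, so its genotype must be bb. A 1:1 offspring split requires the other parent to be heterozygous (Bb).
Parent genotypes: bb × Bb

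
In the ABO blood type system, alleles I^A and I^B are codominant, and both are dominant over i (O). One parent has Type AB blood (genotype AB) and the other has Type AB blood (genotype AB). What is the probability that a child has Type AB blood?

Cross: AB × AB
Possible offspring genotypes: 1 AA, 2 AB, 1 BB
Blood type counts: 1 Type A, 2 Type AB, 1 Type B
Probability of Type AB: 2/4 = 1/2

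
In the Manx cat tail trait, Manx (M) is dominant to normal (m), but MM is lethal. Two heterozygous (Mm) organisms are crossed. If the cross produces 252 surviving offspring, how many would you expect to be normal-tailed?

Cross: Mm × Mm
Punnett square offspring (before lethality): 1 MM, 2 Mm, 1 mm
The MM genotype is lethal (embryos die); surviving offspring: 2 Mm, 1 mm
normal-tailed: 1 out of 3 → fraction 1/3
Expected count = 1/3 × 252 = 84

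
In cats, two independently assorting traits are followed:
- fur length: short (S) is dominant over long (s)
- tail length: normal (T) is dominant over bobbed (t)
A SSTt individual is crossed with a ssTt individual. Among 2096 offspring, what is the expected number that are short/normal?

Dihybrid cross SSTt × ssTt — consider each gene separately:
fur length: SS × ss → 4 Ss → 4 S_ (out of 4)
tail length: Tt × Tt → 1 TT, 2 Tt, 1 tt → 3 T_ : 1 tt (out of 4)
Combine (counts out of 4 × 4 = 16): short/normal (S_T_) = 4×3 = 12; short/bobbed (S_tt) = 4×1 = 4
Phenotype counts (out of 16): 12 short/normal, 4 short/bobbed
short/normal: 12 out of 16 → fraction 3/4
Expected count = 3/4 × 2096 = 1572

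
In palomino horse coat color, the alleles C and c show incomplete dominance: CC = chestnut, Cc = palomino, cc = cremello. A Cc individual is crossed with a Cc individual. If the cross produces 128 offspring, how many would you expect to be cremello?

Punnett square for Cc × Cc:
Offspring genotypes: 1 CC, 2 Cc, 1 cc
Phenotype counts: 1 chestnut, 2 palomino, 1 cremello
cremello: 1 out of 4 → fraction 1/4
Expected count = 1/4 × 128 = 32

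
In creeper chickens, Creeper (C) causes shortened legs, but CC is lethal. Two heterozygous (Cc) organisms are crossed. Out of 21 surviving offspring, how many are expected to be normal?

Cross: Cc × Cc
Punnett square offspring (before lethality): 1 CC, 2 Cc, 1 cc
The CC genotype is lethal (embryos die); surviving offspring: 2 Cc, 1 cc
normal: 1 out of 3 → fraction 1/3
Expected count = 1/3 × 21 = 7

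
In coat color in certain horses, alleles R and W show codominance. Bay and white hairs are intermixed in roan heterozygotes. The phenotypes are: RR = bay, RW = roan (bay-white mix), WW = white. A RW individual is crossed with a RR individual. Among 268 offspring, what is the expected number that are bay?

Punnett square for RW × RR:
Offspring genotypes: 2 RR, 2 RW
Phenotype counts: 2 bay, 2 roan (bay-white mix)
bay: 2 out of 4 → fraction 1/2
Expected count = 1/2 × 268 = 134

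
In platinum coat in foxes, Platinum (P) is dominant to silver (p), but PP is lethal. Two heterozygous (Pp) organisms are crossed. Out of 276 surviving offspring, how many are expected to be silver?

Cross: Pp × Pp
Punnett square offspring (before lethality): 1 PP, 2 Pp, 1 pp
The PP genotype is lethal (embryos die); surviving offspring: 2 Pp, 1 pp
silver: 1 out of 3 → fraction 1/3
Expected count = 1/3 × 276 = 92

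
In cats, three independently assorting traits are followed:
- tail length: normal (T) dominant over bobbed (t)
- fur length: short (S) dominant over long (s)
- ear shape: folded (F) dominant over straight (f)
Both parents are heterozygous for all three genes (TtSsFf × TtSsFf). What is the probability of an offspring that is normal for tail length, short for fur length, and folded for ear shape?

Trihybrid cross: TtSsFf × TtSsFf
Each trait segregates independently with a 3:1 phenotypic ratio, so each gene contributes 3/4 (dominant) or 1/4 (recessive).
Target: normal (tail length), short (fur length), folded (ear shape)
Probability = product of independent per-trait probabilities
= 3/4 × 3/4 × 3/4 = 27/64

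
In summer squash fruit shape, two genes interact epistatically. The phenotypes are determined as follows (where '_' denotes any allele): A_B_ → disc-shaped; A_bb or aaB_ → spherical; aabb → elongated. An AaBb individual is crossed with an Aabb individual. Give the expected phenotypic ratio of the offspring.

Cross: AaBb × Aabb — consider each gene separately:
A gene: Aa × Aa → 1 AA, 2 Aa, 1 aa → 3 A_ : 1 aa (out of 4)
B gene: Bb × bb → 2 Bb, 2 bb → 2 B_ : 2 bb (out of 4)
Genotype classes (out of 4 × 4 = 16): A_B_ = 3×2 = 6; A_bb = 3×2 = 6; aaB_ = 1×2 = 2; aabb = 1×2 = 2
Apply the phenotype rules: A_B_ (6) → disc-shaped; A_bb (6) + aaB_ (2) → spherical; aabb (2) → elongated
Phenotype counts (out of 16): 6 disc-shaped, 8 spherical, 2 elongated
Ratio: 3 disc-shaped : 4 spherical : 1 elongated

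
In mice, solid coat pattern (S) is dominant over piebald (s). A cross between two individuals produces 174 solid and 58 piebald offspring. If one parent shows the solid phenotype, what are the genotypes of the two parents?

Observed offspring: 174 solid, 58 piebald
The observed ratio simplifies to 3:1. Piebald (ss) offspring appear, so each parent must contribute one s allele. The parent stated to show solid carries S, so it is Ss. The other parent is then either Ss or ss: Ss × ss would give a 1:1 split, whereas Ss × Ss gives 3:1 — matching the data. So both parents are heterozygous (Ss × Ss).
Parent genotypes: Ss × Ss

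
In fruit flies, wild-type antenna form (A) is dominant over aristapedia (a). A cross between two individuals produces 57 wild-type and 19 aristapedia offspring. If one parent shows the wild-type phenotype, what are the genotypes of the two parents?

Observed offspring: 57 wild-type, 19 aristapedia
The observed ratio simplifies to 3:1. Aristapedia (aa) offspring appear, so each parent must contribute one a allele. The parent stated to show wild-type carries A, so it is Aa. The other parent is then either Aa or aa: Aa × aa would give a 1:1 split, whereas Aa × Aa gives 3:1 — matching the data. So both parents are heterozygous (Aa × Aa).
Parent genotypes: Aa × Aa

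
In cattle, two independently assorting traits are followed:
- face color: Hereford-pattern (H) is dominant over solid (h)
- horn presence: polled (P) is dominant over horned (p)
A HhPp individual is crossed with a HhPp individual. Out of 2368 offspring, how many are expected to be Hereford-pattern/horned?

Dihybrid cross HhPp × HhPp — consider each gene separately:
face color: Hh × Hh → 1 HH, 2 Hh, 1 hh → 3 H_ : 1 hh (out of 4)
horn presence: Pp × Pp → 1 PP, 2 Pp, 1 pp → 3 P_ : 1 pp (out of 4)
Combine (counts out of 4 × 4 = 16): Hereford-pattern/polled (H_P_) = 3×3 = 9; Hereford-pattern/horned (H_pp) = 3×1 = 3; solid/polled (hhP_) = 1×3 = 3; solid/horned (hhpp) = 1×1 = 1
Phenotype counts (out of 16): 9 Hereford-pattern/polled, 3 Hereford-pattern/horned, 3 solid/polled, 1 solid/horned
Hereford-pattern/horned: 3 out of 16 → fraction 3/16
Expected count = 3/16 × 2368 = 444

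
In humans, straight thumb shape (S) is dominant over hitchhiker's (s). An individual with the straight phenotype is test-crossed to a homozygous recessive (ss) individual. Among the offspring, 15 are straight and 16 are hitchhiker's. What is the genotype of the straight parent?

Test cross: ? × ss
Offspring: 15 straight, 16 hitchhiker's — approximately 1:1.
A 1:1 ratio in a test cross indicates the unknown parent is heterozygous (Ss).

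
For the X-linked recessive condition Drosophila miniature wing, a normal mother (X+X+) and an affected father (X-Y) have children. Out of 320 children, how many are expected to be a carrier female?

Cross: X+X+ × X-Y
Offspring: 2 X+X-, 2 X+Y
Probability of a carrier female: 2/4 = 1/2
Expected count = 1/2 × 320 = 160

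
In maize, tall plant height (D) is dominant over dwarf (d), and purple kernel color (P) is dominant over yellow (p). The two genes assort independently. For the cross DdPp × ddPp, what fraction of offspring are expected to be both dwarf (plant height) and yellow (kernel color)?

Dihybrid cross DdPp × ddPp — consider each gene separately:
plant height: Dd × dd → 2 Dd, 2 dd → 2 D_ : 2 dd (out of 4)
kernel color: Pp × Pp → 1 PP, 2 Pp, 1 pp → 3 P_ : 1 pp (out of 4)
Looking for: dwarf (dd) and yellow (pp)
P(dwarf) = 2/4, P(yellow) = 1/4
P(both) = 2/4 × 1/4 = 2/16 = 1/8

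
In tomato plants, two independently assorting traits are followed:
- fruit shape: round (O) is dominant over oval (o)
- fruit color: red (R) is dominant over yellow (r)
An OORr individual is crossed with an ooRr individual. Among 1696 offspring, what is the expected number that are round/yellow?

Dihybrid cross OORr × ooRr — consider each gene separately:
fruit shape: OO × oo → 4 Oo → 4 O_ (out of 4)
fruit color: Rr × Rr → 1 RR, 2 Rr, 1 rr → 3 R_ : 1 rr (out of 4)
Combine (counts out of 4 × 4 = 16): round/red (O_R_) = 4×3 = 12; round/yellow (O_rr) = 4×1 = 4
Phenotype counts (out of 16): 12 round/red, 4 round/yellow
round/yellow: 4 out of 16 → fraction 1/4
Expected count = 1/4 × 1696 = 424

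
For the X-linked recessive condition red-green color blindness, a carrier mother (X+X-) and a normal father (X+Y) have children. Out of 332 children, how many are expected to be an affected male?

Cross: X+X- × X+Y
Offspring: 1 X+X+, 1 X+Y, 1 X+X-, 1 X-Y
Probability of an affected male: 1/4
Expected count = 1/4 × 332 = 83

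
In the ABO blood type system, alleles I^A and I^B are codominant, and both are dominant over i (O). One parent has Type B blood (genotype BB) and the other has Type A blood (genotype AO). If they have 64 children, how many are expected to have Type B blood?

Cross: BB × AO
Possible offspring genotypes: 2 AB, 2 BO
Blood type counts: 2 Type AB, 2 Type B
Probability of Type B: 2/4 = 1/2
Expected count = 1/2 × 64 = 32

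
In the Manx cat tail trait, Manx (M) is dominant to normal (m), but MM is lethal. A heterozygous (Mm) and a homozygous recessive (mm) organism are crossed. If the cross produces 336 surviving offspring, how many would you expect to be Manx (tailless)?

Cross: Mm × mm
Punnett square offspring (before lethality): 2 Mm, 2 mm
No MM offspring are produced in this cross.
Manx (tailless): 2 out of 4 → fraction 1/2
Expected count = 1/2 × 336 = 168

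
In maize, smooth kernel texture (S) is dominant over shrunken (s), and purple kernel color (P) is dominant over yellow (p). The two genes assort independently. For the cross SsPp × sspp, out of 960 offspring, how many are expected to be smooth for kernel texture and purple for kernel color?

Dihybrid cross SsPp × sspp — consider each gene separately:
kernel texture: Ss × ss → 2 Ss, 2 ss → 2 S_ : 2 ss (out of 4)
kernel color: Pp × pp → 2 Pp, 2 pp → 2 P_ : 2 pp (out of 4)
Looking for: smooth (S_) and purple (P_)
P(smooth) = 2/4, P(purple) = 2/4
P(both) = 2/4 × 2/4 = 4/16 = 1/4
Expected count = 1/4 × 960 = 240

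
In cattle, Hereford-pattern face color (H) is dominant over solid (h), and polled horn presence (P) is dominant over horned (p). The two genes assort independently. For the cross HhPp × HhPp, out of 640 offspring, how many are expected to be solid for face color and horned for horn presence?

Dihybrid cross HhPp × HhPp — consider each gene separately:
face color: Hh × Hh → 1 HH, 2 Hh, 1 hh → 3 H_ : 1 hh (out of 4)
horn presence: Pp × Pp → 1 PP, 2 Pp, 1 pp → 3 P_ : 1 pp (out of 4)
Looking for: solid (hh) and horned (pp)
P(solid) = 1/4, P(horned) = 1/4
P(both) = 1/4 × 1/4 = 1/16
Expected count = 1/16 × 640 = 40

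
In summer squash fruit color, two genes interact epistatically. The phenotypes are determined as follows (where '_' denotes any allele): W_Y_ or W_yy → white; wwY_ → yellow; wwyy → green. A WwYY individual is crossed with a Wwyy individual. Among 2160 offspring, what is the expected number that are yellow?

Cross: WwYY × Wwyy — consider each gene separately:
W gene: Ww × Ww → 1 WW, 2 Ww, 1 ww → 3 W_ : 1 ww (out of 4)
Y gene: YY × yy → 4 Yy → 4 Y_ (out of 4)
Genotype classes (out of 4 × 4 = 16): W_Y_ = 3×4 = 12; wwY_ = 1×4 = 4
Apply the phenotype rules: W_Y_ (12) → white; wwY_ (4) → yellow
Phenotype counts (out of 16): 12 white, 4 yellow
yellow: 4 out of 16 → fraction 1/4
Expected count = 1/4 × 2160 = 540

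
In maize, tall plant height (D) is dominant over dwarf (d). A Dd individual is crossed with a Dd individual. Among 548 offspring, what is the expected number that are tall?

Punnett square for Dd × Dd:
Offspring genotypes: 1 DD, 2 Dd, 1 dd
tall: 3, dwarf: 1
tall: 3 out of 4 → fraction 3/4
Expected count = 3/4 × 548 = 411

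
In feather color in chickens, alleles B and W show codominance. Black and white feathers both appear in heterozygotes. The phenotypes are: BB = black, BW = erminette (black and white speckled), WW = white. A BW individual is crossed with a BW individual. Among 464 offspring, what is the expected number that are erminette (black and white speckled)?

Punnett square for BW × BW:
Offspring genotypes: 1 BB, 2 BW, 1 WW
Phenotype counts: 1 black, 2 erminette (black and white speckled), 1 white
erminette (black and white speckled): 2 out of 4 → fraction 1/2
Expected count = 1/2 × 464 = 232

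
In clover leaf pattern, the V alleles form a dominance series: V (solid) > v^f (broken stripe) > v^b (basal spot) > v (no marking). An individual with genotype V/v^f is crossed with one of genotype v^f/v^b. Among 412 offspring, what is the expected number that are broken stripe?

Cross: V/v^f × v^f/v^b
Allele dominance: V > v^f > v^b > v
Offspring genotypes: 1 V/v^f, 1 V/v^b, 1 v^f/v^f, 1 v^f/v^b
Phenotype counts: 2 solid, 2 broken stripe
broken stripe: 2 out of 4 → fraction 1/2
Expected count = 1/2 × 412 = 206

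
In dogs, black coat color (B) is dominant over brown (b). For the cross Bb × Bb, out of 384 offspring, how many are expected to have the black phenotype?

Punnett square for Bb × Bb:
Offspring genotypes: 1 BB, 2 Bb, 1 bb
Total offspring: 4
Count with target: 3
Probability: 3/4
Expected count = 3/4 × 384 = 288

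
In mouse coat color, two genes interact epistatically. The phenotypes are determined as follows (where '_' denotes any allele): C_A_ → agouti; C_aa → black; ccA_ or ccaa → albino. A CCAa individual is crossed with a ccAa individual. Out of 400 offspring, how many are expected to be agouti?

Cross: CCAa × ccAa — consider each gene separately:
C gene: CC × cc → 4 Cc → 4 C_ (out of 4)
A gene: Aa × Aa → 1 AA, 2 Aa, 1 aa → 3 A_ : 1 aa (out of 4)
Genotype classes (out of 4 × 4 = 16): C_A_ = 4×3 = 12; C_aa = 4×1 = 4
Apply the phenotype rules: C_A_ (12) → agouti; C_aa (4) → black
Phenotype counts (out of 16): 12 agouti, 4 black
agouti: 12 out of 16 → fraction 3/4
Expected count = 3/4 × 400 = 300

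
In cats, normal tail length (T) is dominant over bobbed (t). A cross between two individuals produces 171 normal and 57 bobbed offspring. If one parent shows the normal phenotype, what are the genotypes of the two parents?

Observed offspring: 171 normal, 57 bobbed
The observed ratio simplifies to 3:1. Bobbed (tt) offspring appear, so each parent must contribute one t allele. The parent stated to show normal carries T, so it is Tt. The other parent is then either Tt or tt: Tt × tt would give a 1:1 split, whereas Tt × Tt gives 3:1 — matching the data. So both parents are heterozygous (Tt × Tt).
Parent genotypes: Tt × Tt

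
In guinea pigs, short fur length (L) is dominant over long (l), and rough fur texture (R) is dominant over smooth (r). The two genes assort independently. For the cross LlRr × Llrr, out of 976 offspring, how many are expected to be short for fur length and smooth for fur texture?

Dihybrid cross LlRr × Llrr — consider each gene separately:
fur length: Ll × Ll → 1 LL, 2 Ll, 1 ll → 3 L_ : 1 ll (out of 4)
fur texture: Rr × rr → 2 Rr, 2 rr → 2 R_ : 2 rr (out of 4)
Looking for: short (L_) and smooth (rr)
P(short) = 3/4, P(smooth) = 2/4
P(both) = 3/4 × 2/4 = 6/16 = 3/8
Expected count = 3/8 × 976 = 366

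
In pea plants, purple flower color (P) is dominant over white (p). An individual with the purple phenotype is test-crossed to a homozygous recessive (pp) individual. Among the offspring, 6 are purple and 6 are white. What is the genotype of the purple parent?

Test cross: ? × pp
Offspring: 6 purple, 6 white — approximately 1:1.
A 1:1 ratio in a test cross indicates the unknown parent is heterozygous (Pp).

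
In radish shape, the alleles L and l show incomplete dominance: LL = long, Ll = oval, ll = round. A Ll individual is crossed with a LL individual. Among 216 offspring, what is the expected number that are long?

Punnett square for Ll × LL:
Offspring genotypes: 2 LL, 2 Ll
Phenotype counts: 2 long, 2 oval
long: 2 out of 4 → fraction 1/2
Expected count = 1/2 × 216 = 108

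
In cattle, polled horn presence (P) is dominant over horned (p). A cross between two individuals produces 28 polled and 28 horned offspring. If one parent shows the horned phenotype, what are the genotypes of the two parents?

Observed offspring: 28 polled, 28 horned
The observed ratio simplifies to 1:1. One parent shows horned, so its genotype must be pp. A 1:1 offspring split requires the other parent to be heterozygous (Pp).
Parent genotypes: pp × Pp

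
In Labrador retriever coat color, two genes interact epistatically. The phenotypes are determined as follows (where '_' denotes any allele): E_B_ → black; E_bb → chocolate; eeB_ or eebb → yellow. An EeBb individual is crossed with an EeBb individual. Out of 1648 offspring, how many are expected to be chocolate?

Cross: EeBb × EeBb — consider each gene separately:
E gene: Ee × Ee → 1 EE, 2 Ee, 1 ee → 3 E_ : 1 ee (out of 4)
B gene: Bb × Bb → 1 BB, 2 Bb, 1 bb → 3 B_ : 1 bb (out of 4)
Genotype classes (out of 4 × 4 = 16): E_B_ = 3×3 = 9; E_bb = 3×1 = 3; eeB_ = 1×3 = 3; eebb = 1×1 = 1
Apply the phenotype rules: E_B_ (9) → black; E_bb (3) → chocolate; eeB_ (3) + eebb (1) → yellow
Phenotype counts (out of 16): 9 black, 3 chocolate, 4 yellow
chocolate: 3 out of 16 → fraction 3/16
Expected count = 3/16 × 1648 = 309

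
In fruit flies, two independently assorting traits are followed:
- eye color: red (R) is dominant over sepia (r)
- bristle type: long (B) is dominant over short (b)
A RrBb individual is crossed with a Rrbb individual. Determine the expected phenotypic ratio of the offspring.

Dihybrid cross RrBb × Rrbb — consider each gene separately:
eye color: Rr × Rr → 1 RR, 2 Rr, 1 rr → 3 R_ : 1 rr (out of 4)
bristle type: Bb × bb → 2 Bb, 2 bb → 2 B_ : 2 bb (out of 4)
Combine (counts out of 4 × 4 = 16): red/long (R_B_) = 3×2 = 6; red/short (R_bb) = 3×2 = 6; sepia/long (rrB_) = 1×2 = 2; sepia/short (rrbb) = 1×2 = 2
Phenotype counts (out of 16): 6 red/long, 6 red/short, 2 sepia/long, 2 sepia/short
Ratio: 3 red/long : 3 red/short : 1 sepia/long : 1 sepia/short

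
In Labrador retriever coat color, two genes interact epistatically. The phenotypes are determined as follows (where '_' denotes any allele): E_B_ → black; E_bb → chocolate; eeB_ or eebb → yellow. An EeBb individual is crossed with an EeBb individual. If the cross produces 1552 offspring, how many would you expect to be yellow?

Cross: EeBb × EeBb — consider each gene separately:
E gene: Ee × Ee → 1 EE, 2 Ee, 1 ee → 3 E_ : 1 ee (out of 4)
B gene: Bb × Bb → 1 BB, 2 Bb, 1 bb → 3 B_ : 1 bb (out of 4)
Genotype classes (out of 4 × 4 = 16): E_B_ = 3×3 = 9; E_bb = 3×1 = 3; eeB_ = 1×3 = 3; eebb = 1×1 = 1
Apply the phenotype rules: E_B_ (9) → black; E_bb (3) → chocolate; eeB_ (3) + eebb (1) → yellow
Phenotype counts (out of 16): 9 black, 3 chocolate, 4 yellow
yellow: 4 out of 16 → fraction 1/4
Expected count = 1/4 × 1552 = 388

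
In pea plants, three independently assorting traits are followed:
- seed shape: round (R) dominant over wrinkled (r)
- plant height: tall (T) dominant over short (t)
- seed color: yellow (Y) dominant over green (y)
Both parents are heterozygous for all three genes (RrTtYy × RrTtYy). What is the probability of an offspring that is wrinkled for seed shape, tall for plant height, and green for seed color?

Trihybrid cross: RrTtYy × RrTtYy
Each trait segregates independently with a 3:1 phenotypic ratio, so each gene contributes 3/4 (dominant) or 1/4 (recessive).
Target: wrinkled (seed shape), tall (plant height), green (seed color)
Probability = product of independent per-trait probabilities
= 1/4 × 3/4 × 1/4 = 3/64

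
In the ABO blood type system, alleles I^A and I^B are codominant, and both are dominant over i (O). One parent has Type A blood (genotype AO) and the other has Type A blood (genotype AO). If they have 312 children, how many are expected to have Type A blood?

Cross: AO × AO
Possible offspring genotypes: 1 AA, 2 AO, 1 OO
Blood type counts: 3 Type A, 1 Type O
Probability of Type A: 3/4
Expected count = 3/4 × 312 = 234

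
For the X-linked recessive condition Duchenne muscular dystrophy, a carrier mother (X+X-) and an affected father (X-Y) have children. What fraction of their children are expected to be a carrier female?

Cross: X+X- × X-Y
Offspring: 1 X+X-, 1 X+Y, 1 X-X-, 1 X-Y
Probability of a carrier female: 1/4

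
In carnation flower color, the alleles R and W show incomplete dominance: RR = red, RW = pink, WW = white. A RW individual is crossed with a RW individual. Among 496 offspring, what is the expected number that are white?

Punnett square for RW × RW:
Offspring genotypes: 1 RR, 2 RW, 1 WW
Phenotype counts: 1 red, 2 pink, 1 white
white: 1 out of 4 → fraction 1/4
Expected count = 1/4 × 496 = 124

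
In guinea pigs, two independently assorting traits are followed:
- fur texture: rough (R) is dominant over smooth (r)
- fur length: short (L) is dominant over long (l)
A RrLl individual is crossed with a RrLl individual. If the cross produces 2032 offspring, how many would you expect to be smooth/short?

Dihybrid cross RrLl × RrLl — consider each gene separately:
fur texture: Rr × Rr → 1 RR, 2 Rr, 1 rr → 3 R_ : 1 rr (out of 4)
fur length: Ll × Ll → 1 LL, 2 Ll, 1 ll → 3 L_ : 1 ll (out of 4)
Combine (counts out of 4 × 4 = 16): rough/short (R_L_) = 3×3 = 9; rough/long (R_ll) = 3×1 = 3; smooth/short (rrL_) = 1×3 = 3; smooth/long (rrll) = 1×1 = 1
Phenotype counts (out of 16): 9 rough/short, 3 rough/long, 3 smooth/short, 1 smooth/long
smooth/short: 3 out of 16 → fraction 3/16
Expected count = 3/16 × 2032 = 381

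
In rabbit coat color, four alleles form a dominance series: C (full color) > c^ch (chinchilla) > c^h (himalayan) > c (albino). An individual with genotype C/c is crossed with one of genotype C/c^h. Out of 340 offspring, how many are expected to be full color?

Cross: C/c × C/c^h
Allele dominance: C > c^ch > c^h > c
Offspring genotypes: 1 C/C, 1 C/c^h, 1 C/c, 1 c^h/c
Phenotype counts: 3 full color, 1 himalayan
full color: 3 out of 4 → fraction 3/4
Expected count = 3/4 × 340 = 255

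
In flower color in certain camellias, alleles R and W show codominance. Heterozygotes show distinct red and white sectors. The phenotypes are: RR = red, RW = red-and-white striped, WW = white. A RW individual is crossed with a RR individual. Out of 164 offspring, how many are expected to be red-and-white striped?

Punnett square for RW × RR:
Offspring genotypes: 2 RR, 2 RW
Phenotype counts: 2 red, 2 red-and-white striped
red-and-white striped: 2 out of 4 → fraction 1/2
Expected count = 1/2 × 164 = 82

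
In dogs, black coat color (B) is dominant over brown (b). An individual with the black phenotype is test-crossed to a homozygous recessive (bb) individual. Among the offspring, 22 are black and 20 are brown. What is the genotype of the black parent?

Test cross: ? × bb
Offspring: 22 black, 20 brown — approximately 1:1.
A 1:1 ratio in a test cross indicates the unknown parent is heterozygous (Bb).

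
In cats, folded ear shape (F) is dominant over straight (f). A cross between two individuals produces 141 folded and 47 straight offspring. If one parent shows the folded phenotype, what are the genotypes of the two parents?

Observed offspring: 141 folded, 47 straight
The observed ratio simplifies to 3:1. Straight (ff) offspring appear, so each parent must contribute one f allele. The parent stated to show folded carries F, so it is Ff. The other parent is then either Ff or ff: Ff × ff would give a 1:1 split, whereas Ff × Ff gives 3:1 — matching the data. So both parents are heterozygous (Ff × Ff).
Parent genotypes: Ff × Ff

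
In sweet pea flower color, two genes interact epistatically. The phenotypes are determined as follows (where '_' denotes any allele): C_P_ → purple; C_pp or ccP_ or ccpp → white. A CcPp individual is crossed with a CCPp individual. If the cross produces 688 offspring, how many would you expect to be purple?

Cross: CcPp × CCPp — consider each gene separately:
C gene: Cc × CC → 2 CC, 2 Cc → 4 C_ (out of 4)
P gene: Pp × Pp → 1 PP, 2 Pp, 1 pp → 3 P_ : 1 pp (out of 4)
Genotype classes (out of 4 × 4 = 16): C_P_ = 4×3 = 12; C_pp = 4×1 = 4
Apply the phenotype rules: C_P_ (12) → purple; C_pp (4) → white
Phenotype counts (out of 16): 12 purple, 4 white
purple: 12 out of 16 → fraction 3/4
Expected count = 3/4 × 688 = 516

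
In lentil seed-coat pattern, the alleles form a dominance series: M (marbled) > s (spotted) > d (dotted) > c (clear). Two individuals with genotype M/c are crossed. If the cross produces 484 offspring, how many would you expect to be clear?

Cross: M/c × M/c
Allele dominance: M > s > d > c
Offspring genotypes: 1 M/M, 2 M/c, 1 c/c
Phenotype counts: 3 marbled, 1 clear
clear: 1 out of 4 → fraction 1/4
Expected count = 1/4 × 484 = 121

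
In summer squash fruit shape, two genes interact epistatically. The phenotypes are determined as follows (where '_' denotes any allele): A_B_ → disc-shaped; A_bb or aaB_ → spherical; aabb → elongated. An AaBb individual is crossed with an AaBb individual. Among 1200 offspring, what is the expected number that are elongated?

Cross: AaBb × AaBb — consider each gene separately:
A gene: Aa × Aa → 1 AA, 2 Aa, 1 aa → 3 A_ : 1 aa (out of 4)
B gene: Bb × Bb → 1 BB, 2 Bb, 1 bb → 3 B_ : 1 bb (out of 4)
Genotype classes (out of 4 × 4 = 16): A_B_ = 3×3 = 9; A_bb = 3×1 = 3; aaB_ = 1×3 = 3; aabb = 1×1 = 1
Apply the phenotype rules: A_B_ (9) → disc-shaped; A_bb (3) + aaB_ (3) → spherical; aabb (1) → elongated
Phenotype counts (out of 16): 9 disc-shaped, 6 spherical, 1 elongated
elongated: 1 out of 16 → fraction 1/16
Expected count = 1/16 × 1200 = 75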